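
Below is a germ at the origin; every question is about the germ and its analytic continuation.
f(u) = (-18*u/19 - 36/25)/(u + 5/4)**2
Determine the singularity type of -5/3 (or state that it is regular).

Denominator factors: u + 5/4 = -5/12 at u = -5/3 — none vanishes.
So the germ continues analytically to -5/3.

The point is a regular point.


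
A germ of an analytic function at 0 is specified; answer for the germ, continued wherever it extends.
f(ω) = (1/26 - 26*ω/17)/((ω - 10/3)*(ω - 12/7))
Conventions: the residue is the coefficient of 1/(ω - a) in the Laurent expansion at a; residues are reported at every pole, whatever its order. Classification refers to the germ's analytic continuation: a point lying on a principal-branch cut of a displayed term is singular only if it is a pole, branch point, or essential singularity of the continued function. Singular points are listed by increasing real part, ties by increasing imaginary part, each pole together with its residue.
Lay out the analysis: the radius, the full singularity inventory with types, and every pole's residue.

Denominator factor (ω - 10/3): pole of order 1 at 10/3, modulus 10/3.
Denominator factor (ω - 12/7): pole of order 1 at 12/7, modulus 12/7.
The radius of convergence is the smallest modulus among the singular points: 12/7.
At the order-1 pole 12/7 set g(ω) = (ω - (12/7))*f(ω) = (1/26 - 26*ω/17)/(ω - 10/3).
Simple pole: residue = g(a) at a = 12/7, which is 23979/15028.
At the order-1 pole 10/3 set g(ω) = (ω - (10/3))*f(ω) = (1/26 - 26*ω/17)/(ω - 12/7).
Simple pole: residue = g(a) at a = 10/3, which is -46963/15028.
List the singular points by increasing real part (a conjugate pair: the negative imaginary part first).

Radius of convergence at 0: 12/7.
At 12/7: a pole of order 1; residue 23979/15028.
At 10/3: a pole of order 1; residue -46963/15028.


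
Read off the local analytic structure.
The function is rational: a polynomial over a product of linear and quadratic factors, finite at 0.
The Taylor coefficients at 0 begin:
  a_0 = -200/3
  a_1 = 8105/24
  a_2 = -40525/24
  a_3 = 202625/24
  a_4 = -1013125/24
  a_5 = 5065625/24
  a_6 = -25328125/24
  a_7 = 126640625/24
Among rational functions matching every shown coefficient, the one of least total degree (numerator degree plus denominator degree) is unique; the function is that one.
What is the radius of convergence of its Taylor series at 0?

No rational of total degree below 2 reproduces all 8 coefficients; solving the [1/1] Pade equations on them gives f(χ) = (7*χ/8 - 40/3)/(χ + 1/5), whose expansion matches every shown term.
Denominator factor (χ + 1/5): pole of order 1 at -1/5, modulus 1/5.
The radius of convergence is the smallest modulus among the singular points: 1/5.

The radius of convergence is 1/5.


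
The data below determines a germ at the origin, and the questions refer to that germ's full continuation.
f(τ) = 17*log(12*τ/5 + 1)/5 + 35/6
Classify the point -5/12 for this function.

The term (17/5)*log(1 - τ/(-5/12)) has argument 1 - -5/12/(-5/12) = 0 at -5/12: a logarithmic (infinitely-sheeted) branch point; the remaining terms are analytic or single-valued there.

The point is a logarithmic branch point.


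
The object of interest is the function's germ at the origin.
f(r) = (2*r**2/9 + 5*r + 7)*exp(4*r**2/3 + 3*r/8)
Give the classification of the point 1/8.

There is no denominator, hence no pole anywhere.
The factor exp(4*r**2/3 + 3*r/8) is entire.
So the germ continues analytically to 1/8.

The point is a regular point.


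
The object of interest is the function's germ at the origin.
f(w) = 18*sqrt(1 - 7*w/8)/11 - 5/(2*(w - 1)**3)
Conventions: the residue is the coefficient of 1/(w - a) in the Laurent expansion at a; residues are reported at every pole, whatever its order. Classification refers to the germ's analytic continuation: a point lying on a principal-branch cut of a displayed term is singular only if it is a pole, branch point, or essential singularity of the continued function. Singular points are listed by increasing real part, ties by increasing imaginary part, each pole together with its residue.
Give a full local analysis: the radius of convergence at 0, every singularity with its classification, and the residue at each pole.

Radius of convergence at 0: 1.
At 1: a pole of order 3; residue 0.
At 8/7: an algebraic (square-root) branch point.

Denominator factor (w - 1)^3: pole of order 3 at 1, modulus 1.
Branch term (18/11)*sqrt(1 - w/(8/7)): its argument vanishes at w = 8/7, a square-root branch point, modulus 8/7.
The radius of convergence is the smallest modulus among the singular points: 1.
The branch term is analytic at 1 and contributes nothing to the residue; only the rational part matters.
At the order-3 pole 1 set g(w) = (w - (1))^3*(rational part) = -5/2.
Order-3 pole: residue = g''(a)/2; g''(1) = 0, so the residue is 0.
List the singular points by increasing real part (a conjugate pair: the negative imaginary part first).


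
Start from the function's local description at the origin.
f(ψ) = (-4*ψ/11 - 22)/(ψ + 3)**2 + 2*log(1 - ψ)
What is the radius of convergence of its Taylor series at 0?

Denominator factor (ψ + 3)^2: pole of order 2 at -3, modulus 3.
Branch term (2)*log(1 - ψ/(1)): its argument vanishes at ψ = 1, a logarithmic branch point, modulus 1.
The radius of convergence is the smallest modulus among the singular points: 1.

The radius of convergence is 1.


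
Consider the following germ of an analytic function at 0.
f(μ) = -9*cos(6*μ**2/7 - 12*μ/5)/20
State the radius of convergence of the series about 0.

The factor cos(6*μ**2/7 - 12*μ/5) is entire and contributes no finite singular point.
The polynomial part has no poles.
No finite singular points: the Taylor series at 0 converges everywhere.

The radius of convergence is infinite.


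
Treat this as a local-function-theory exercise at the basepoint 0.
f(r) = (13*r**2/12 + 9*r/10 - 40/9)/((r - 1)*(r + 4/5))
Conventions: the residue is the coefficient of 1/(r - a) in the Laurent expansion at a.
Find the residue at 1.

The residue is -443/324.

At the order-1 pole 1 set g(r) = (r - (1))*f(r) = (13*r**2/12 + 9*r/10 - 40/9)/(r + 4/5).
Simple pole: residue = g(a) at a = 1, which is -443/324.


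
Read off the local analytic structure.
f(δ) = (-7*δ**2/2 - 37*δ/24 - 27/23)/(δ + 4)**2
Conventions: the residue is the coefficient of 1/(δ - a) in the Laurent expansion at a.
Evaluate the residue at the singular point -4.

The residue is 635/24.

At the order-2 pole -4 set g(δ) = (δ - (-4))^2*f(δ) = -7*δ**2/2 - 37*δ/24 - 27/23.
Order-2 pole: residue = g'(a); g'(-4) = 635/24, so the residue is 635/24.


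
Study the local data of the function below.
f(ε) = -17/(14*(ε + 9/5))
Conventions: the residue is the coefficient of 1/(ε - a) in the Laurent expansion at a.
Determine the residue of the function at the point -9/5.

The residue is -17/14.

At the order-1 pole -9/5 set g(ε) = (ε - (-9/5))*f(ε) = -17/14.
Simple pole: residue = g(a) at a = -9/5, which is -17/14.


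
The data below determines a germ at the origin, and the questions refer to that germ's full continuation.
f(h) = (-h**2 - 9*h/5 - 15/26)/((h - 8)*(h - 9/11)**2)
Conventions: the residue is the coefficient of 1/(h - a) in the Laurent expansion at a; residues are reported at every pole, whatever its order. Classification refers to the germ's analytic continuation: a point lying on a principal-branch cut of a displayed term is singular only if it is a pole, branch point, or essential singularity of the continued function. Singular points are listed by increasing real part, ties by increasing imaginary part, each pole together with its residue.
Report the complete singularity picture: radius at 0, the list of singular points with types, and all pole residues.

Radius of convergence at 0: 9/11.
At 9/11: a pole of order 2; residue 430977/811330.
At 8: a pole of order 1; residue -1242307/811330.

Denominator factor (h - 9/11)^2: pole of order 2 at 9/11, modulus 9/11.
Denominator factor (h - 8): pole of order 1 at 8, modulus 8.
The radius of convergence is the smallest modulus among the singular points: 9/11.
At the order-2 pole 9/11 set g(h) = (h - (9/11))^2*f(h) = (-h**2 - 9*h/5 - 15/26)/(h - 8).
Order-2 pole: residue = g'(a); g'(9/11) = 430977/811330, so the residue is 430977/811330.
At the order-1 pole 8 set g(h) = (h - (8))*f(h) = (-h**2 - 9*h/5 - 15/26)/(h - 9/11)**2.
Simple pole: residue = g(a) at a = 8, which is -1242307/811330.
List the singular points by increasing real part (a conjugate pair: the negative imaginary part first).


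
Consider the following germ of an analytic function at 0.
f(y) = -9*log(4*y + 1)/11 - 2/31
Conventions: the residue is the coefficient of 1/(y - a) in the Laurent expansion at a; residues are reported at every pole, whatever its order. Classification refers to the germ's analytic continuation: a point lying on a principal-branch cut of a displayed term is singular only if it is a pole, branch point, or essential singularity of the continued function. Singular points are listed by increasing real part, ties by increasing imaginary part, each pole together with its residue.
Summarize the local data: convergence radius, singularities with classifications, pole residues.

Branch term (-9/11)*log(1 - y/(-1/4)): its argument vanishes at y = -1/4, a logarithmic branch point, modulus 1/4.
The radius of convergence is the smallest modulus among the singular points: 1/4.

Radius of convergence at 0: 1/4.
At -1/4: a logarithmic branch point.


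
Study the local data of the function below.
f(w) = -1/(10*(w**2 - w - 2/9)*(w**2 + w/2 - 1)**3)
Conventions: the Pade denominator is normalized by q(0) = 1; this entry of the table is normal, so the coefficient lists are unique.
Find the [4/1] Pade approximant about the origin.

Taylor coefficients needed (expand at 0): a_0 = -9/20, a_1 = 27/20, a_2 = -81/8, a_3 = 387/8, a_4 = -86319/320, a_5 = 454761/320.
Write the denominator as Q(w) = 1 + q1*w. Requiring Q*f - P = O(w^6) with deg P <= 4 kills the coefficients of w^5..w^5 in Q*f:
  w^5: a_5 + q1*a_4 = 0, i.e. 454761/320 + (-86319/320)*q1 = 0.
Solving this linear system: q1 = 16843/3197.
The numerator is Q*f truncated at degree 4: P0 = a_0 = -9/20; P1 = a_1 + q1*a_0 = -16317/15985; P2 = a_2 + q1*a_1 = -385263/127880; P3 = a_3 + q1*a_2 = -31761/6394; P4 = a_4 + q1*a_3 = -15232203/1023040.

The Pade approximant has numerator coefficients [-9/20, -16317/15985, -385263/127880, -31761/6394, -15232203/1023040]; denominator coefficients [1, 16843/3197].


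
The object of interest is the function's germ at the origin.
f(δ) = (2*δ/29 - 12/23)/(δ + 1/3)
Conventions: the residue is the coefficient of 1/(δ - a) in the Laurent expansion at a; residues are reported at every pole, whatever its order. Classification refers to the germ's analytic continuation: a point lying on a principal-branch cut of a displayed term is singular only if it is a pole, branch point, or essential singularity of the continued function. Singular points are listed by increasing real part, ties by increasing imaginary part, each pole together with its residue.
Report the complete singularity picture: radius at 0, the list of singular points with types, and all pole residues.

Denominator factor (δ + 1/3): pole of order 1 at -1/3, modulus 1/3.
The radius of convergence is the smallest modulus among the singular points: 1/3.
At the order-1 pole -1/3 set g(δ) = (δ - (-1/3))*f(δ) = 2*δ/29 - 12/23.
Simple pole: residue = g(a) at a = -1/3, which is -1090/2001.

Radius of convergence at 0: 1/3.
At -1/3: a pole of order 1; residue -1090/2001.


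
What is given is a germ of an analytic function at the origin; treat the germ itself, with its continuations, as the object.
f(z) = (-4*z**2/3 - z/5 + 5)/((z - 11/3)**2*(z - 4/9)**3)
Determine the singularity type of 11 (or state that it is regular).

The point is a regular point.

Denominator factors: z - 4/9 = 95/9 at z = 11; z - 11/3 = 22/3 at z = 11 — none vanishes.
So the germ continues analytically to 11.


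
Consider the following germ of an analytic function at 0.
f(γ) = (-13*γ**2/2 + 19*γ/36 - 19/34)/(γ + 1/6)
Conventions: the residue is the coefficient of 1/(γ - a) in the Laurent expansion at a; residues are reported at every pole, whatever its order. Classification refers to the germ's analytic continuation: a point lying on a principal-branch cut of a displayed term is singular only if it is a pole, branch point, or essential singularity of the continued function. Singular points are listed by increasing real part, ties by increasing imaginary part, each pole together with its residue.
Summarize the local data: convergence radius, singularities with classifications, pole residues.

Radius of convergence at 0: 1/6.
At -1/6: a pole of order 1; residue -1519/1836.

Denominator factor (γ + 1/6): pole of order 1 at -1/6, modulus 1/6.
The radius of convergence is the smallest modulus among the singular points: 1/6.
At the order-1 pole -1/6 set g(γ) = (γ - (-1/6))*f(γ) = -13*γ**2/2 + 19*γ/36 - 19/34.
Simple pole: residue = g(a) at a = -1/6, which is -1519/1836.


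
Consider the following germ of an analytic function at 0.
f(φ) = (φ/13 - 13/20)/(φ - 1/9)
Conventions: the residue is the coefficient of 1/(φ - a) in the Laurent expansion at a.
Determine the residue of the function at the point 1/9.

At the order-1 pole 1/9 set g(φ) = (φ - (1/9))*f(φ) = φ/13 - 13/20.
Simple pole: residue = g(a) at a = 1/9, which is -1501/2340.

The residue is -1501/2340.


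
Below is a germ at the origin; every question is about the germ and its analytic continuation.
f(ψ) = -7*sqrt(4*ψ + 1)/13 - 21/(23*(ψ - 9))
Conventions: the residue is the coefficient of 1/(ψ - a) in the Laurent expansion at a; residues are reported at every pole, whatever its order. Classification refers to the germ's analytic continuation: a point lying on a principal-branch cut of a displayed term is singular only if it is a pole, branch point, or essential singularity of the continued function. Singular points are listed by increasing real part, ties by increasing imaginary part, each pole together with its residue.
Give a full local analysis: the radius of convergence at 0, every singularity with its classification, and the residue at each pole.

Radius of convergence at 0: 1/4.
At -1/4: an algebraic (square-root) branch point.
At 9: a pole of order 1; residue -21/23.

Denominator factor (ψ - 9): pole of order 1 at 9, modulus 9.
Branch term (-7/13)*sqrt(1 - ψ/(-1/4)): its argument vanishes at ψ = -1/4, a square-root branch point, modulus 1/4.
The radius of convergence is the smallest modulus among the singular points: 1/4.
The branch term is analytic at 9 and contributes nothing to the residue; only the rational part matters.
At the order-1 pole 9 set g(ψ) = (ψ - (9))*(rational part) = -21/23.
Simple pole: residue = g(a) at a = 9, which is -21/23.
List the singular points by increasing real part (a conjugate pair: the negative imaginary part first).


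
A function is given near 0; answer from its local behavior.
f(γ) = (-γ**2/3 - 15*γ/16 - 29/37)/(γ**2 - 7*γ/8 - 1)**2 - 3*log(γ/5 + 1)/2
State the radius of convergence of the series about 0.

The radius of convergence is -7/16 + (1/16)*sqrt(305).

Denominator factor (γ**2 - 7*γ/8 - 1)^2: discriminant 305/64, real irrational roots 7/16 + (1/16)*sqrt(305) and 7/16 - (1/16)*sqrt(305); poles of order 2, moduli 7/16 + (1/16)*sqrt(305) and -7/16 + (1/16)*sqrt(305).
Branch term (-3/2)*log(1 - γ/(-5)): its argument vanishes at γ = -5, a logarithmic branch point, modulus 5.
The radius of convergence is the smallest modulus among the singular points: -7/16 + (1/16)*sqrt(305).


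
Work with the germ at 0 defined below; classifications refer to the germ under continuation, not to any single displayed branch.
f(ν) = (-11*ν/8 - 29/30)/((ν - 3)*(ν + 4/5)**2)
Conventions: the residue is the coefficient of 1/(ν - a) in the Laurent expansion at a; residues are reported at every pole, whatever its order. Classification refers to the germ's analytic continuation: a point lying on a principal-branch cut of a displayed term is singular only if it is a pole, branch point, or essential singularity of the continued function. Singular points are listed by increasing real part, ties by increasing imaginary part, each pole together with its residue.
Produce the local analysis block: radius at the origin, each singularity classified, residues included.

Radius of convergence at 0: 4/5.
At -4/5: a pole of order 2; residue 3055/8664.
At 3: a pole of order 1; residue -3055/8664.

Denominator factor (ν - 3): pole of order 1 at 3, modulus 3.
Denominator factor (ν + 4/5)^2: pole of order 2 at -4/5, modulus 4/5.
The radius of convergence is the smallest modulus among the singular points: 4/5.
At the order-2 pole -4/5 set g(ν) = (ν - (-4/5))^2*f(ν) = (-11*ν/8 - 29/30)/(ν - 3).
Order-2 pole: residue = g'(a); g'(-4/5) = 3055/8664, so the residue is 3055/8664.
At the order-1 pole 3 set g(ν) = (ν - (3))*f(ν) = (-11*ν/8 - 29/30)/(ν + 4/5)**2.
Simple pole: residue = g(a) at a = 3, which is -3055/8664.
List the singular points by increasing real part (a conjugate pair: the negative imaginary part first).


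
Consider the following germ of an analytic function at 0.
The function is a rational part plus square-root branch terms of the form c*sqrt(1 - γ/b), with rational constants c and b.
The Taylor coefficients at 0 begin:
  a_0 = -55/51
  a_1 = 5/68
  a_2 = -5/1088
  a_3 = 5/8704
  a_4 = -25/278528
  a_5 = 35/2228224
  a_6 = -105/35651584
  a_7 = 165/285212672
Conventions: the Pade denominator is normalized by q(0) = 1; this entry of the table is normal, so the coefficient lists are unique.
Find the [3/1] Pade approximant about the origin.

The Pade approximant has numerator coefficients [-55/51, -155/1632, 15/2176, -5/34816]; denominator coefficients [1, 5/32].

Taylor coefficients needed (read off): a_0 = -55/51, a_1 = 5/68, a_2 = -5/1088, a_3 = 5/8704, a_4 = -25/278528.
Write the denominator as Q(γ) = 1 + q1*γ. Requiring Q*f - P = O(γ^5) with deg P <= 3 kills the coefficients of γ^4..γ^4 in Q*f:
  γ^4: a_4 + q1*a_3 = 0, i.e. -25/278528 + (5/8704)*q1 = 0.
Solving this linear system: q1 = 5/32.
The numerator is Q*f truncated at degree 3: P0 = a_0 = -55/51; P1 = a_1 + q1*a_0 = -155/1632; P2 = a_2 + q1*a_1 = 15/2176; P3 = a_3 + q1*a_2 = -5/34816.


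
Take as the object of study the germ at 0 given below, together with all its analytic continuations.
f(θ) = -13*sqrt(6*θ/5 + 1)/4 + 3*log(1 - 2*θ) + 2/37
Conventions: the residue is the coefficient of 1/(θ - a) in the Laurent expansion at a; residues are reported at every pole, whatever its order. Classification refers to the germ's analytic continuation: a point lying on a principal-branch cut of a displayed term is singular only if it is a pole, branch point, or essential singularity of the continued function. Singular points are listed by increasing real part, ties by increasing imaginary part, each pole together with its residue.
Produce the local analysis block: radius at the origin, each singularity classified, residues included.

Radius of convergence at 0: 1/2.
At -5/6: an algebraic (square-root) branch point.
At 1/2: a logarithmic branch point.

Branch term (3)*log(1 - θ/(1/2)): its argument vanishes at θ = 1/2, a logarithmic branch point, modulus 1/2.
Branch term (-13/4)*sqrt(1 - θ/(-5/6)): its argument vanishes at θ = -5/6, a square-root branch point, modulus 5/6.
The radius of convergence is the smallest modulus among the singular points: 1/2.
List the singular points by increasing real part (a conjugate pair: the negative imaginary part first).


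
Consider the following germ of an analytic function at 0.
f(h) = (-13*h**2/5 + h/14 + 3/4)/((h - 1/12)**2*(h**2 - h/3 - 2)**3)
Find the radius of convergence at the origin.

The radius of convergence is 1/12.

Denominator factor (h - 1/12)^2: pole of order 2 at 1/12, modulus 1/12.
Denominator factor (h**2 - h/3 - 2)^3: discriminant 73/9, real irrational roots 1/6 + (1/6)*sqrt(73) and 1/6 - (1/6)*sqrt(73); poles of order 3, moduli 1/6 + (1/6)*sqrt(73) and -1/6 + (1/6)*sqrt(73).
The radius of convergence is the smallest modulus among the singular points: 1/12.


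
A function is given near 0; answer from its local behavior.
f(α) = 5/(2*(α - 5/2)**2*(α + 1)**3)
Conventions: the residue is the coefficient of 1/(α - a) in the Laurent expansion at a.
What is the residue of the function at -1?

The residue is 120/2401.

At the order-3 pole -1 set g(α) = (α - (-1))^3*f(α) = 5/(2*(α - 5/2)**2).
Order-3 pole: residue = g''(a)/2; g''(-1) = 240/2401, so the residue is 120/2401.


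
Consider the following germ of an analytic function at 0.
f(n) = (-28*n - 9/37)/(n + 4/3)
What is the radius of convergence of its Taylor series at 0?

Denominator factor (n + 4/3): pole of order 1 at -4/3, modulus 4/3.
The radius of convergence is the smallest modulus among the singular points: 4/3.

The radius of convergence is 4/3.


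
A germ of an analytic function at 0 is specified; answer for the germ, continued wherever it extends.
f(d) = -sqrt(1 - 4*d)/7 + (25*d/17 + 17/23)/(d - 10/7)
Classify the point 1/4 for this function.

The term (-1/7)*sqrt(1 - d/(1/4)) has argument 1 - 1/4/(1/4) = 0 at 1/4: a square-root (algebraic, two-sheeted) branch point; the remaining terms are analytic or single-valued there.

The point is an algebraic (square-root) branch point.


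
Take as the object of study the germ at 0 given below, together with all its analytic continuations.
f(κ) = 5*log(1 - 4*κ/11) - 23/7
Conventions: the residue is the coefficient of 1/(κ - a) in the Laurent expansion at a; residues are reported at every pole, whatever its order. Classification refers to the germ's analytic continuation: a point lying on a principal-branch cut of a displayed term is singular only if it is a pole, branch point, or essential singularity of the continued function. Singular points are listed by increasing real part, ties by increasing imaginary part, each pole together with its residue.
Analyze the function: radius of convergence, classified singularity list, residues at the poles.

Radius of convergence at 0: 11/4.
At 11/4: a logarithmic branch point.

Branch term (5)*log(1 - κ/(11/4)): its argument vanishes at κ = 11/4, a logarithmic branch point, modulus 11/4.
The radius of convergence is the smallest modulus among the singular points: 11/4.


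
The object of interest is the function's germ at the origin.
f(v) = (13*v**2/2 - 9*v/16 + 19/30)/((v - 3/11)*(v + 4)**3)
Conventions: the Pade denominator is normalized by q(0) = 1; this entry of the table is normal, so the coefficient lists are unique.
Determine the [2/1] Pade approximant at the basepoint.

The Pade approximant has numerator coefficients [-209/5760, 68667401/1575275520, -929041069/2100367360]; denominator coefficients [1, -1987469/615342].

Taylor coefficients needed (expand at 0): a_0 = -209/5760, a_1 = -2035/27648, a_2 = -1128127/1658880, a_3 = -21862159/9953280.
Write the denominator as Q(v) = 1 + q1*v. Requiring Q*f - P = O(v^4) with deg P <= 2 kills the coefficients of v^3..v^3 in Q*f:
  v^3: a_3 + q1*a_2 = 0, i.e. -21862159/9953280 + (-1128127/1658880)*q1 = 0.
Solving this linear system: q1 = -1987469/615342.
The numerator is Q*f truncated at degree 2: P0 = a_0 = -209/5760; P1 = a_1 + q1*a_0 = 68667401/1575275520; P2 = a_2 + q1*a_1 = -929041069/2100367360.


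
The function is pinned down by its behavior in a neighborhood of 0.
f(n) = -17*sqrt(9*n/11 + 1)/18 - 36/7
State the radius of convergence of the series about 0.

The radius of convergence is 11/9.

Branch term (-17/18)*sqrt(1 - n/(-11/9)): its argument vanishes at n = -11/9, a square-root branch point, modulus 11/9.
The radius of convergence is the smallest modulus among the singular points: 11/9.


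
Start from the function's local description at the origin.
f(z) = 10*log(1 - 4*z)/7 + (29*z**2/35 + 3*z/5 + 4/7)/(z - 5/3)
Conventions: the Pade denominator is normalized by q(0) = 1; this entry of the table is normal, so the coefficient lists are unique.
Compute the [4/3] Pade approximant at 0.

Taylor coefficients needed (expand at 0): a_0 = -12/35, a_1 = -157/25, a_2 = -10732/875, a_3 = -58084/1875, a_4 = -2006588/21875, a_5 = -4574252/15625, a_6 = -1600177876/1640625, a_7 = -64001245132/19140625.
Write the denominator as Q(z) = 1 + q1*z + q2*z^2 + q3*z^3. Requiring Q*f - P = O(z^8) with deg P <= 4 kills the coefficients of z^5..z^7 in Q*f:
  z^5: a_5 + q1*a_4 + q2*a_3 + q3*a_2 = 0, i.e. -4574252/15625 + (-2006588/21875)*q1 + (-58084/1875)*q2 + (-10732/875)*q3 = 0.
  z^6: a_6 + q1*a_5 + q2*a_4 + q3*a_3 = 0, i.e. -1600177876/1640625 + (-4574252/15625)*q1 + (-2006588/21875)*q2 + (-58084/1875)*q3 = 0.
  z^7: a_7 + q1*a_6 + q2*a_5 + q3*a_4 = 0, i.e. -64001245132/19140625 + (-1600177876/1640625)*q1 + (-4574252/15625)*q2 + (-2006588/21875)*q3 = 0.
Solving this linear system: q1 = -1759373097/261919175, q2 = 2417325648/187085125, q3 = -8205568856/1309595875.
The numerator is Q*f truncated at degree 4: P0 = a_0 = -12/35; P1 = a_1 + q1*a_0 = -36457357501/9167171125; P2 = a_2 + q1*a_1 + q2*a_0 = 166901765993/6547979375; P3 = a_3 + q1*a_2 + q2*a_1 + q3*a_0 = -541894820288/19643938125; P4 = a_4 + q1*a_3 + q2*a_2 + q3*a_1 = -18146759432/6547979375.

The Pade approximant has numerator coefficients [-12/35, -36457357501/9167171125, 166901765993/6547979375, -541894820288/19643938125, -18146759432/6547979375]; denominator coefficients [1, -1759373097/261919175, 2417325648/187085125, -8205568856/1309595875].


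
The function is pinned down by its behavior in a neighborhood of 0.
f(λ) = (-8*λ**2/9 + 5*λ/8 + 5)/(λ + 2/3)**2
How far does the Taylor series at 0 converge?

The radius of convergence is 2/3.

Denominator factor (λ + 2/3)^2: pole of order 2 at -2/3, modulus 2/3.
The radius of convergence is the smallest modulus among the singular points: 2/3.


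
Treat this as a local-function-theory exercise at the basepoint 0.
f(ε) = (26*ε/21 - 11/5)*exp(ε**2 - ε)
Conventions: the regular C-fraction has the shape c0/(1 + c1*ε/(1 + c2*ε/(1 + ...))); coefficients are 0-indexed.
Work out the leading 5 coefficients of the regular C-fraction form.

The regular C-fraction coefficients are [-11/5, 361/231, -40499/166782, 54855801/29240278, -106937958191/57704028174].

Taylor coefficients (expand at 0): a_0 = -11/5, a_1 = 361/105, a_2 = -953/210, a_3 = 929/210, a_4 = -269/72.
c0 = a_0 = -11/5. Peel one level at a time: if S = 1 + c*ε/S' with S'(0) = 1, then c is the ε-coefficient of S and S' = c*ε/(S - 1).
S_1 = c0/f = 1 + (361/231)*ε + (40499/106722)*ε^2 + ...; c1 = 361/231.
S_2 = c1*ε/(S_1 - 1) = 1 + (-40499/166782)*ε + (237471/521284)*ε^2 + ...; c2 = -40499/166782.
S_3 = c2*ε/(S_2 - 1) = 1 + (54855801/29240278)*ε + (22809481387/6560676004)*ε^2 + ...; c3 = 54855801/29240278.
S_4 = c3*ε/(S_3 - 1) = 1 + (-106937958191/57704028174)*ε + ...; c4 = -106937958191/57704028174.


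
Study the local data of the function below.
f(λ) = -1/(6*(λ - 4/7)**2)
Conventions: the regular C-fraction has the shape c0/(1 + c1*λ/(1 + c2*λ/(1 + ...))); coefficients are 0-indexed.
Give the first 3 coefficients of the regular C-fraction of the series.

The regular C-fraction coefficients are [-49/96, -7/2, 7/8].

Taylor coefficients (expand at 0): a_0 = -49/96, a_1 = -343/192, a_2 = -2401/512.
c0 = a_0 = -49/96. Peel one level at a time: if S = 1 + c*λ/S' with S'(0) = 1, then c is the λ-coefficient of S and S' = c*λ/(S - 1).
S_1 = c0/f = 1 + (-7/2)*λ + (49/16)*λ^2 + ...; c1 = -7/2.
S_2 = c1*λ/(S_1 - 1) = 1 + (7/8)*λ + ...; c2 = 7/8.


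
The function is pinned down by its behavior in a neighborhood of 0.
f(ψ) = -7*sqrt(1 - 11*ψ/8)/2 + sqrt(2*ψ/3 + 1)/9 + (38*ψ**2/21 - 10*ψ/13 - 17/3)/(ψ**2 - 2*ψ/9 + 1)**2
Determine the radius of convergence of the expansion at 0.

Denominator factor (ψ**2 - 2*ψ/9 + 1)^2: discriminant -320/81, complex-conjugate roots (1/9) + ((4/9)*sqrt(5))*i and (1/9) - ((4/9)*sqrt(5))*i; poles of order 2, moduli 1 and 1.
Branch term (-7/2)*sqrt(1 - ψ/(8/11)): its argument vanishes at ψ = 8/11, a square-root branch point, modulus 8/11.
Branch term (1/9)*sqrt(1 - ψ/(-3/2)): its argument vanishes at ψ = -3/2, a square-root branch point, modulus 3/2.
The radius of convergence is the smallest modulus among the singular points: 8/11.

The radius of convergence is 8/11.


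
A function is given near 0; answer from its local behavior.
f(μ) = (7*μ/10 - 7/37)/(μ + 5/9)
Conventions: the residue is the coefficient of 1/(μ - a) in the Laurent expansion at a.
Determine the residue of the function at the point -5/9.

The residue is -385/666.

At the order-1 pole -5/9 set g(μ) = (μ - (-5/9))*f(μ) = 7*μ/10 - 7/37.
Simple pole: residue = g(a) at a = -5/9, which is -385/666.


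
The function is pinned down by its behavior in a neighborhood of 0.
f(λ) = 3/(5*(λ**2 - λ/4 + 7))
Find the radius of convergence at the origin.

The radius of convergence is sqrt(7).

Denominator factor (λ**2 - λ/4 + 7): discriminant -447/16, complex-conjugate roots (1/8) + ((1/8)*sqrt(447))*i and (1/8) - ((1/8)*sqrt(447))*i; poles of order 1, moduli sqrt(7) and sqrt(7).
The radius of convergence is the smallest modulus among the singular points: sqrt(7).


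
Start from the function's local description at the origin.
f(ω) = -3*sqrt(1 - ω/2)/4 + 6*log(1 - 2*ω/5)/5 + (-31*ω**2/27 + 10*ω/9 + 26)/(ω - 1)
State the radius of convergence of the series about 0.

The radius of convergence is 1.

Denominator factor (ω - 1): pole of order 1 at 1, modulus 1.
Branch term (-3/4)*sqrt(1 - ω/(2)): its argument vanishes at ω = 2, a square-root branch point, modulus 2.
Branch term (6/5)*log(1 - ω/(5/2)): its argument vanishes at ω = 5/2, a logarithmic branch point, modulus 5/2.
The radius of convergence is the smallest modulus among the singular points: 1.


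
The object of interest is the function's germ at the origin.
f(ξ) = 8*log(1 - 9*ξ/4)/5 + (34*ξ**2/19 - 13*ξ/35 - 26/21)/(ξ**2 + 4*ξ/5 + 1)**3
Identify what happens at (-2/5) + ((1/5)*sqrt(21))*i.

The point is a pole of order 3.

The denominator factor ξ**2 + 4*ξ/5 + 1 vanishes at (-2/5) + ((1/5)*sqrt(21))*i and appears to the power 3; the numerator there equals (-23006/9975) - ((1199/3325)*sqrt(21))*i, nonzero, and no other factor vanishes.
The branch terms are analytic at this point.
Hence a pole whose order is the multiplicity, 3.


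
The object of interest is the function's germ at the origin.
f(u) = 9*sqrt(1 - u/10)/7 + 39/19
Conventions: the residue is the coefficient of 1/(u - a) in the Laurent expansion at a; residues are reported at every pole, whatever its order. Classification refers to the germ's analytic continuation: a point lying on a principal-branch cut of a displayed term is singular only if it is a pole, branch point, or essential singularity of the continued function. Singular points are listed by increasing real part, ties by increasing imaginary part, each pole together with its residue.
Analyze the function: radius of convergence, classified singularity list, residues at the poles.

Radius of convergence at 0: 10.
At 10: an algebraic (square-root) branch point.

Branch term (9/7)*sqrt(1 - u/(10)): its argument vanishes at u = 10, a square-root branch point, modulus 10.
The radius of convergence is the smallest modulus among the singular points: 10.


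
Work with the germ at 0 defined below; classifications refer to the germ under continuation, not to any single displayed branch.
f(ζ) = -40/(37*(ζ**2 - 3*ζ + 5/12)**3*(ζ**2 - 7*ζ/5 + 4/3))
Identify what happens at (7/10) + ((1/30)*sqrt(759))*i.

The point is a pole of order 1.

The denominator factor ζ**2 - 7*ζ/5 + 4/3 vanishes at (7/10) + ((1/30)*sqrt(759))*i and appears to the power 1; the numerator there equals -40/37, nonzero, and no other factor vanishes.
Hence a pole whose order is the multiplicity, 1.


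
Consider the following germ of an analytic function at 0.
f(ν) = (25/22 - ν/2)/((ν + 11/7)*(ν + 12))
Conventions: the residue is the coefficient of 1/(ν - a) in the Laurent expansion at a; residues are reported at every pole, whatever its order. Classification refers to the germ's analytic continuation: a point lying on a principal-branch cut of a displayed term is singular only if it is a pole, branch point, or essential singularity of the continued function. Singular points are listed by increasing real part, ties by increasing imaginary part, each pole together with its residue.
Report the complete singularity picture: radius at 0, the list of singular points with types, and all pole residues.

Denominator factor (ν + 12): pole of order 1 at -12, modulus 12.
Denominator factor (ν + 11/7): pole of order 1 at -11/7, modulus 11/7.
The radius of convergence is the smallest modulus among the singular points: 11/7.
At the order-1 pole -12 set g(ν) = (ν - (-12))*f(ν) = (25/22 - ν/2)/(ν + 11/7).
Simple pole: residue = g(a) at a = -12, which is -1099/1606.
At the order-1 pole -11/7 set g(ν) = (ν - (-11/7))*f(ν) = (25/22 - ν/2)/(ν + 12).
Simple pole: residue = g(a) at a = -11/7, which is 148/803.
List the singular points by increasing real part (a conjugate pair: the negative imaginary part first).

Radius of convergence at 0: 11/7.
At -12: a pole of order 1; residue -1099/1606.
At -11/7: a pole of order 1; residue 148/803.


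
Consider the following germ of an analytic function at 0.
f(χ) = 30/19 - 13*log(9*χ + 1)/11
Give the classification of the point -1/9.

The term (-13/11)*log(1 - χ/(-1/9)) has argument 1 - -1/9/(-1/9) = 0 at -1/9: a logarithmic (infinitely-sheeted) branch point; the remaining terms are analytic or single-valued there.

The point is a logarithmic branch point.


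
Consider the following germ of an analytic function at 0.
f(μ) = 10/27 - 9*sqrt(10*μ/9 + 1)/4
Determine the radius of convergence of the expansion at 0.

Branch term (-9/4)*sqrt(1 - μ/(-9/10)): its argument vanishes at μ = -9/10, a square-root branch point, modulus 9/10.
The radius of convergence is the smallest modulus among the singular points: 9/10.

The radius of convergence is 9/10.


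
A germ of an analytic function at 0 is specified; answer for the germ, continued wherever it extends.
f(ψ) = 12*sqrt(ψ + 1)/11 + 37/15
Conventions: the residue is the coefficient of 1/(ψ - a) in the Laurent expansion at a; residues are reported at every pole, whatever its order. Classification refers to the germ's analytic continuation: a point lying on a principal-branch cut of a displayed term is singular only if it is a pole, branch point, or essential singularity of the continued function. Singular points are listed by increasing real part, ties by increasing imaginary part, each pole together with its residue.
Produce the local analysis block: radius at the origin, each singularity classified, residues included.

Branch term (12/11)*sqrt(1 - ψ/(-1)): its argument vanishes at ψ = -1, a square-root branch point, modulus 1.
The radius of convergence is the smallest modulus among the singular points: 1.

Radius of convergence at 0: 1.
At -1: an algebraic (square-root) branch point.


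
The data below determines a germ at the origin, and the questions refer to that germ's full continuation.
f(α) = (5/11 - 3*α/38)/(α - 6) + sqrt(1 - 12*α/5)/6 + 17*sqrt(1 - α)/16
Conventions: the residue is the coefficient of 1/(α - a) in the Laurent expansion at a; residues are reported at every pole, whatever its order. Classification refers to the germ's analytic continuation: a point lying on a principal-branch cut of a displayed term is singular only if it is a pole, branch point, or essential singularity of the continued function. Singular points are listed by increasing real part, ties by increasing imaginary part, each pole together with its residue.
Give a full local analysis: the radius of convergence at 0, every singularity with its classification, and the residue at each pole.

Denominator factor (α - 6): pole of order 1 at 6, modulus 6.
Branch term (1/6)*sqrt(1 - α/(5/12)): its argument vanishes at α = 5/12, a square-root branch point, modulus 5/12.
Branch term (17/16)*sqrt(1 - α/(1)): its argument vanishes at α = 1, a square-root branch point, modulus 1.
The radius of convergence is the smallest modulus among the singular points: 5/12.
The branch terms are analytic at 6 and contribute nothing to the residue; only the rational part matters.
At the order-1 pole 6 set g(α) = (α - (6))*(rational part) = 5/11 - 3*α/38.
Simple pole: residue = g(a) at a = 6, which is -4/209.
List the singular points by increasing real part (a conjugate pair: the negative imaginary part first).

Radius of convergence at 0: 5/12.
At 5/12: an algebraic (square-root) branch point.
At 1: an algebraic (square-root) branch point.
At 6: a pole of order 1; residue -4/209.


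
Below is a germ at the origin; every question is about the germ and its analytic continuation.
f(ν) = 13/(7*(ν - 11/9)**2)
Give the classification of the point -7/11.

The point is a regular point.

Denominator factors: ν - 11/9 = -184/99 at ν = -7/11 — none vanishes.
So the germ continues analytically to -7/11.


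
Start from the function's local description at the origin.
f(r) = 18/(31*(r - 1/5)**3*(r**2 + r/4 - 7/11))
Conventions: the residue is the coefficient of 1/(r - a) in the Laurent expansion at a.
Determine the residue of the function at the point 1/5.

The residue is -23212035000/6729535831.

At the order-3 pole 1/5 set g(r) = (r - (1/5))^3*f(r) = 18/(31*(r**2 + r/4 - 7/11)).
Order-3 pole: residue = g''(a)/2; g''(1/5) = -46424070000/6729535831, so the residue is -23212035000/6729535831.


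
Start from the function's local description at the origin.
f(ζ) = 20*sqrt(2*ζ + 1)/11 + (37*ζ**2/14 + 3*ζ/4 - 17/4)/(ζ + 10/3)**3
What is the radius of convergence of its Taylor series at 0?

Denominator factor (ζ + 10/3)^3: pole of order 3 at -10/3, modulus 10/3.
Branch term (20/11)*sqrt(1 - ζ/(-1/2)): its argument vanishes at ζ = -1/2, a square-root branch point, modulus 1/2.
The radius of convergence is the smallest modulus among the singular points: 1/2.

The radius of convergence is 1/2.


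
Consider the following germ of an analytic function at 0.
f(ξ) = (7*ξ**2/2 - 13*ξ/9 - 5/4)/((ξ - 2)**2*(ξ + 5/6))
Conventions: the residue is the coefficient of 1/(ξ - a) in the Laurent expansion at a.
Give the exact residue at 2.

The residue is 2777/867.

At the order-2 pole 2 set g(ξ) = (ξ - (2))^2*f(ξ) = (7*ξ**2/2 - 13*ξ/9 - 5/4)/(ξ + 5/6).
Order-2 pole: residue = g'(a); g'(2) = 2777/867, so the residue is 2777/867.


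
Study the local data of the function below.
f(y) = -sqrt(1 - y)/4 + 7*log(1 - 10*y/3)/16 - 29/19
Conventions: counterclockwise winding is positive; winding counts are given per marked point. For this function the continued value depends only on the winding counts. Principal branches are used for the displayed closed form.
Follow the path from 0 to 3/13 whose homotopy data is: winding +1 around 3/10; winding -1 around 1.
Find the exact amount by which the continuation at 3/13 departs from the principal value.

The rational part is single-valued and drops out of the difference; each branch term changes only by its own monodromy.
(-1/4)*sqrt(1 - y/(1)): winding -1 is odd, the square root flips sign, contributing -2*(-1/4)*sqrt(1 - (3/13)/(1)) = -2*(-1/4)*sqrt(10/13) = (1/26)*sqrt(130).
(7/16)*log(1 - y/(3/10)): each positive loop around 3/10 adds 2*pi*i to the log, so winding +1 contributes (7/16)*(1)*2*pi*i = (7/8)*pi*i.
Summing the contributions at y = 3/13 gives ((1/26)*sqrt(130)) + ((7/8)*pi)*i.

Continued minus principal equals ((1/26)*sqrt(130)) + ((7/8)*pi)*i.


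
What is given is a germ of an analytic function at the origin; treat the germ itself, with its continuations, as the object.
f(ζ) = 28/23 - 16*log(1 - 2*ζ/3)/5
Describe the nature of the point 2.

The point is a regular point.

There is no denominator, hence no pole anywhere.
Branch term log(1 - ζ/(3/2)): argument at 2 is -1/3, nonzero, so 2 is not its branch point (a point on a principal cut is still regular for the continued germ).
So the germ continues analytically to 2.
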